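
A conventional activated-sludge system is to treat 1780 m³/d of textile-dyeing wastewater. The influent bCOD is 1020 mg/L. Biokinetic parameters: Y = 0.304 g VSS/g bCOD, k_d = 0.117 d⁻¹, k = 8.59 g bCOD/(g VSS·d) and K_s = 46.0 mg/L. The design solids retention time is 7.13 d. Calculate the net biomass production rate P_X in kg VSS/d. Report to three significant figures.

P_X ≈ 299 kg VSS/d

For a completely mixed reactor with recycle the Lawrence–McCarty relation gives S = K_s·(1 + k_d·θ_c) / [θ_c·(Y·k − k_d) − 1] = 46.0 × (1 + 0.117 × 7.13) / [7.13 × (0.304 × 8.59 − 0.117) − 1] = 84.37 / 16.78 = 5.027 mg/L.
Y_obs = Y / (1 + k_d θ_c) = 0.304 / (1 + 0.117 × 7.13) = 0.304 / 1.834 = 0.1657.
Q·(S₀ − S) = 1780 × (1020 − 5.03) × 10⁻³ = 1807 kg/d removed.
So the net sludge growth is P_X = 0.1657 × 1807 = 299.4 kg VSS/d.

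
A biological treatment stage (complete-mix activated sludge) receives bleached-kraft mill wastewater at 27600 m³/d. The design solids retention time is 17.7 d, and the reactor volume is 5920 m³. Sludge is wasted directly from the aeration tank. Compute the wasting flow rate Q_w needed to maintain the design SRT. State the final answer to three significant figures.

Q_w ≈ 334 m³/d

Wasting from the aeration tank: Q_w = V / θ_c = 5920 / 17.7 = 334.5 m³/d.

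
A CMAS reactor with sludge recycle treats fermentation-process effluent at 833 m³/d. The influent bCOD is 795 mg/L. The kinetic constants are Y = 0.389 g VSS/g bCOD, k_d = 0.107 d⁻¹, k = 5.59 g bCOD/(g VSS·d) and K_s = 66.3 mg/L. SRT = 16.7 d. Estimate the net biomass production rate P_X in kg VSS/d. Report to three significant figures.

P_X ≈ 91.8 kg VSS/d

Effluent substrate depends only on kinetics and SRT: S = K_s(1 + k_d θ_c) / [θ_c(Yk − k_d) − 1] = 66.3 × (1 + 0.107 × 16.7) / [16.7 × (0.389 × 5.59 − 0.107) − 1] = 184.8 / 33.53 = 5.511 mg/L.
The observed yield is Y_obs = Y/(1 + k_d·θ_c) = 0.389 / (1 + 0.107 × 16.7) = 0.389 / 2.787 = 0.1396 g VSS per g bCOD removed.
ΔS = 795 − 5.51 = 789.5 mg/L, so the substrate removal rate is 833 × 789.5/1000 = 657.6 kg bCOD/d.
Biomass produced: P_X = Y_obs·Q·ΔS = 0.1396 × 657.6 ≈ 91.80 kg VSS/d.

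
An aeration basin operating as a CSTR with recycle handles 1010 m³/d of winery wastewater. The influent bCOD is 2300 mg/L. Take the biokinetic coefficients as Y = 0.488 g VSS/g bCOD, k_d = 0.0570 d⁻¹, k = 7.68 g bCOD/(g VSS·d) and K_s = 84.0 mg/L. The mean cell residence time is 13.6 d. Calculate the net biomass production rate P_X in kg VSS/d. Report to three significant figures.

From the Monod/SRT balance for a CMAS, S = K_s·(1+k_d θ_c)/[θ_c·(Y k − k_d) − 1] = 84.0 × (1 + 0.0570 × 13.6) / [13.6 × (0.488 × 7.68 − 0.0570) − 1] = 149.1 / 49.20 = 3.031 mg/L.
Y_obs = Y / (1 + k_d θ_c) = 0.488 / (1 + 0.0570 × 13.6) = 0.488 / 1.775 = 0.2749.
Substrate removed = Q·(S₀ − S) = 1010 m³/d × (2300 − 3.03) g/m³ = 2.32×10^6 g/d = 2320 kg/d.
Net biomass production P_X = Y_obs × Q·(S₀ − S) = 0.2749 × 2320 = 637.7 kg VSS/d.

P_X ≈ 638 kg VSS/d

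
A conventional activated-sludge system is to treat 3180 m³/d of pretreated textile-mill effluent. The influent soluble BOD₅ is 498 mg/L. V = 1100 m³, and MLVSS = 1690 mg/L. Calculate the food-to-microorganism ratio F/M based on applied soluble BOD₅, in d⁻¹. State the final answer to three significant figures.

Food-to-microorganism ratio F/M = Q S₀ / (V X) = 3180 × 498 / (1100 × 1690) = 0.8519 d⁻¹.

F/M ≈ 0.852 d⁻¹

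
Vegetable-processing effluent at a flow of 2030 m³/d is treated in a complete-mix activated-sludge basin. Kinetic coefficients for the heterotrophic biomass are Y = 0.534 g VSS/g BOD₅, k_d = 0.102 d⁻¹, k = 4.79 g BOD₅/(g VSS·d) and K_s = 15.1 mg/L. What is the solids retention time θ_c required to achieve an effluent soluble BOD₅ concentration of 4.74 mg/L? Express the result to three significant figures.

From 1/θ_c = Y·k·S/(K_s + S) − k_d: Y·k·S/(K_s+S) = 0.534 × 4.79 × 4.74 / (15.1 + 4.74) = 0.6111 d⁻¹.
Then 1/θ_c = μ − k_d = 0.6111 − 0.102 = 0.5091 d⁻¹, giving θ_c = 1.964 d.

θ_c ≈ 1.96 d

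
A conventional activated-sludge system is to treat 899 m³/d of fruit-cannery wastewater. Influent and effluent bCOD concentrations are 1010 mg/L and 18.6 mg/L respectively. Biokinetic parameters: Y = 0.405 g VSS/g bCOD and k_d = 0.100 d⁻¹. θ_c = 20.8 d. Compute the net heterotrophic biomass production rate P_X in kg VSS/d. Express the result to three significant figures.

P_X ≈ 117 kg VSS/d

Observed yield with endogenous decay: Y_obs = Y / (1 + k_d·θ_c) = 0.405 / (1 + 0.100 × 20.8) = 0.405 / 3.080 = 0.1315 g VSS/g bCOD.
Mass of bCOD removed per day: Q(S₀ − S) = 899 × 991.4 g/m³ = 891.3 kg/d.
So the net sludge growth is P_X = 0.1315 × 891.3 = 117.2 kg VSS/d.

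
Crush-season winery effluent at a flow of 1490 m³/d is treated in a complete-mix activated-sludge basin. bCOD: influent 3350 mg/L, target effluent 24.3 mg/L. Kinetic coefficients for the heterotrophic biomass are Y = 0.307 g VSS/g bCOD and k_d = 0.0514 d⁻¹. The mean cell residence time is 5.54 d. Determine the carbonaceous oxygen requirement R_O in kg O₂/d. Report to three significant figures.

Y_obs = Y / (1 + k_d θ_c) = 0.307 / (1 + 0.0514 × 5.54) = 0.307 / 1.285 = 0.2390.
Substrate removed = Q·(S₀ − S) = 1490 m³/d × (3350 − 24.3) g/m³ = 4.96×10^6 g/d = 4955 kg/d.
Biomass synthesised: P_X = Y_obs × 4955 = 1184 kg VSS/d.
R_O = Q·(S₀ − S) − 1.42·P_X = 4955 − 1.42 × 1184 = 3274 kg O₂/d.

R_O ≈ 3270 kg O₂/d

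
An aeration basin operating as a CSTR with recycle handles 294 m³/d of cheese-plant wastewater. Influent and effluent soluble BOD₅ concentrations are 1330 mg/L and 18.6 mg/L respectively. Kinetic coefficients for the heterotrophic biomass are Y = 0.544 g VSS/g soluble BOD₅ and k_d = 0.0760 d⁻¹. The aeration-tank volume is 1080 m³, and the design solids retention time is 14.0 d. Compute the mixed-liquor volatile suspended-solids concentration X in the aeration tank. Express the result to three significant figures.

X ≈ 1320 mg/L

Solving the biomass balance for X: X = Y Q (S₀−S) θ_c / [V (1+k_d θ_c)] = 0.544 × 294 × (1330 − 18.6) × 14.0 / [1080 × (1 + 0.0760 × 14.0)] = 1317 mg/L.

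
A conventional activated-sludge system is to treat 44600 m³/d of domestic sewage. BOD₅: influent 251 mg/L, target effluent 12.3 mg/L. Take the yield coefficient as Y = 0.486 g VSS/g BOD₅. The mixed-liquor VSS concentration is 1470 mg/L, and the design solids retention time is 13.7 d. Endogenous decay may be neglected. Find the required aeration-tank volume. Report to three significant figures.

V ≈ 48200 m³

V·X = Y·Q·ΔS·θ_c gives V = 0.486 × 44600 × (251 − 12.3) × 13.7 / 1470 = 48220 m³.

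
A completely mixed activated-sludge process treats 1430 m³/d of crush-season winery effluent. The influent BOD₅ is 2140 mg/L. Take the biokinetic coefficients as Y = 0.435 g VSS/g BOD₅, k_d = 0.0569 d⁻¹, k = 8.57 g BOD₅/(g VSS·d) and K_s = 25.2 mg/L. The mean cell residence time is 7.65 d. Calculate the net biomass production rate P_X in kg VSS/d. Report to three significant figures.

P_X ≈ 927 kg VSS/d

For a completely mixed reactor with recycle the Lawrence–McCarty relation gives S = K_s·(1 + k_d·θ_c) / [θ_c·(Y·k − k_d) − 1] = 25.2 × (1 + 0.0569 × 7.65) / [7.65 × (0.435 × 8.57 − 0.0569) − 1] = 36.17 / 27.08 = 1.335 mg/L.
The observed yield is Y_obs = Y/(1 + k_d·θ_c) = 0.435 / (1 + 0.0569 × 7.65) = 0.435 / 1.435 = 0.3031 g VSS per g BOD₅ removed.
Mass of BOD₅ removed per day: Q(S₀ − S) = 1430 × 2139 g/m³ = 3058 kg/d.
Biomass produced: P_X = Y_obs·Q·ΔS = 0.3031 × 3058 ≈ 926.9 kg VSS/d.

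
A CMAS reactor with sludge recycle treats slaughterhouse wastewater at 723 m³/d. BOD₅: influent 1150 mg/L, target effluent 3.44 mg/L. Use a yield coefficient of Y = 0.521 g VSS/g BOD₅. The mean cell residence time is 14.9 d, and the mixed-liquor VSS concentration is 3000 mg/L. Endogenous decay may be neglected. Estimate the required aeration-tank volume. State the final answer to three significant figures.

With k_d = 0 the design equation reduces to V = Y Q (S₀−S) θ_c / X = 0.521 × 723 × (1150 − 3.44) × 14.9 / 3000 = 2145 m³.

V ≈ 2150 m³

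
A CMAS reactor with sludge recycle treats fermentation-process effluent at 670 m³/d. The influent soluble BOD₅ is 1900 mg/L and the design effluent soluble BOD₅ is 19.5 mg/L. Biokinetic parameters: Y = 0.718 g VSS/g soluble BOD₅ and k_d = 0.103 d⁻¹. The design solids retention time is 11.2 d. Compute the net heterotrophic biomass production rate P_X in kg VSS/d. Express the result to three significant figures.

P_X ≈ 420 kg VSS/d

Correct the yield for decay: Y_obs = Y/(1 + k_d θ_c) = 0.718 / (1 + 0.103 × 11.2) = 0.718 / 2.154 = 0.3334.
ΔS = 1900 − 19.5 = 1880 mg/L, so the substrate removal rate is 670 × 1880/1000 = 1260 kg soluble BOD₅/d.
Net biomass production P_X = Y_obs × Q·(S₀ − S) = 0.3334 × 1260 = 420.1 kg VSS/d.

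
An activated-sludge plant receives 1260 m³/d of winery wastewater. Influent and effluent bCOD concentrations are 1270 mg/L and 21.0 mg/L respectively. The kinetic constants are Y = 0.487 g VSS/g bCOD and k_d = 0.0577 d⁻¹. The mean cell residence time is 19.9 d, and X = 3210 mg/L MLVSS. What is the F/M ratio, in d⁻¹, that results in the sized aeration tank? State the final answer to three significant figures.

F/M ≈ 0.225 d⁻¹

Steady-state biomass mass balance: V·X·(1 + k_d·θ_c) = Y·Q·(S₀ − S)·θ_c, so V = 0.487 × 1260 × (1270 − 21.0) × 19.9 / [3210 × (1 + 0.0577 × 19.9)] = 1.53×10^7 / 6896 = 2212 m³.
Food-to-microorganism ratio F/M = Q S₀ / (V X) = 1260 × 1270 / (2212 × 3210) = 0.2254 d⁻¹.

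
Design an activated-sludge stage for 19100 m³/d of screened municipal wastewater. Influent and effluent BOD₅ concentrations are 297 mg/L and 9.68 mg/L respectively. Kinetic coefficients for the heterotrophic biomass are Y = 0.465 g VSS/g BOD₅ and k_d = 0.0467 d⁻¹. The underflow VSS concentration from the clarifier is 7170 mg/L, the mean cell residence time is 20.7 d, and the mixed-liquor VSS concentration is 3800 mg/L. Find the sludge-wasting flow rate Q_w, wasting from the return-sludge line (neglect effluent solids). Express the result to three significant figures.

Q_w ≈ 181 m³/d

Rearranging the biomass balance for a CMAS with decay, V = Y·Q·ΔS·θ_c / [X·(1+k_d θ_c)] = 0.465 × 19100 × (297 − 9.68) × 20.7 / [3800 × (1 + 0.0467 × 20.7)] = 5.28×10^7 / 7473 = 7068 m³.
Wasting from the return line (neglecting effluent solids): Q_w = V·X / (θ_c·X_r) = 7068 × 3800 / (20.7 × 7170) = 181.0 m³/d.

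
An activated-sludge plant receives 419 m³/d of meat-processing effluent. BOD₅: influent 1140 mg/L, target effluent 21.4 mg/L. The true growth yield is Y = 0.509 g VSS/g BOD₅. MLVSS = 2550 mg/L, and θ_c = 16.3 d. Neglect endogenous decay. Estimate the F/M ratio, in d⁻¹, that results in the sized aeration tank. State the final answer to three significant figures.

F/M ≈ 0.123 d⁻¹

Biomass mass balance (decay neglected): V·X = Y·Q·(S₀ − S)·θ_c, so V = 0.509 × 419 × (1140 − 21.4) × 16.3 / 2550 = 1525 m³.
Food-to-microorganism ratio F/M = Q S₀ / (V X) = 419 × 1140 / (1525 × 2550) = 0.1228 d⁻¹.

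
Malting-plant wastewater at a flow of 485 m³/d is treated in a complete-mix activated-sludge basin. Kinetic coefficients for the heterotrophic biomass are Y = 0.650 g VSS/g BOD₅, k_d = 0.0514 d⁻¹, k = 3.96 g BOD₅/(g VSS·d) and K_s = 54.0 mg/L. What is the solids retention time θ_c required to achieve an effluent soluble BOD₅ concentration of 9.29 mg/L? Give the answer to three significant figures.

Specific growth rate at S = 9.29 mg/L: μ = YkS/(K_s+S) = 0.650·3.96·9.29/(54.0+9.29) = 0.3778 d⁻¹.
θ_c = 1/(μ − k_d) = 1/(0.3778 − 0.0514) = 1/0.3264 = 3.064 d.

θ_c ≈ 3.06 d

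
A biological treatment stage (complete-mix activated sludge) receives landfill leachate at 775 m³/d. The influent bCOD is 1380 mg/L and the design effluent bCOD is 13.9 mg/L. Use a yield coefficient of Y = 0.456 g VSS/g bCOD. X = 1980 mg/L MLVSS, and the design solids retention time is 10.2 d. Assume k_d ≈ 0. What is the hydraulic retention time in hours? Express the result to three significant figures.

Biomass mass balance (decay neglected): V·X = Y·Q·(S₀ − S)·θ_c, so V = 0.456 × 775 × (1380 − 13.9) × 10.2 / 1980 = 2487 m³.
HRT = V/Q = 2487 m³ / 775 m³·d⁻¹ = 3.209 d × 24 = 77.02 h.

τ ≈ 77.0 h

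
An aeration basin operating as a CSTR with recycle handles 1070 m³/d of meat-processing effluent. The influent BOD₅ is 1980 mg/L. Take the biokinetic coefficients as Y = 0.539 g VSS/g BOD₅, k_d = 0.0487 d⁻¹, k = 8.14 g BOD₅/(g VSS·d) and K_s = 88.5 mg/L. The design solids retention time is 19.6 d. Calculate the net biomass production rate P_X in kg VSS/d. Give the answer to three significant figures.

For a completely mixed reactor with recycle the Lawrence–McCarty relation gives S = K_s·(1 + k_d·θ_c) / [θ_c·(Y·k − k_d) − 1] = 88.5 × (1 + 0.0487 × 19.6) / [19.6 × (0.539 × 8.14 − 0.0487) − 1] = 173.0 / 84.04 = 2.058 mg/L.
The observed yield is Y_obs = Y/(1 + k_d·θ_c) = 0.539 / (1 + 0.0487 × 19.6) = 0.539 / 1.955 = 0.2758 g VSS per g BOD₅ removed.
Mass of BOD₅ removed per day: Q(S₀ − S) = 1070 × 1978 g/m³ = 2116 kg/d.
Biomass produced: P_X = Y_obs·Q·ΔS = 0.2758 × 2116 ≈ 583.6 kg VSS/d.

P_X ≈ 584 kg VSS/d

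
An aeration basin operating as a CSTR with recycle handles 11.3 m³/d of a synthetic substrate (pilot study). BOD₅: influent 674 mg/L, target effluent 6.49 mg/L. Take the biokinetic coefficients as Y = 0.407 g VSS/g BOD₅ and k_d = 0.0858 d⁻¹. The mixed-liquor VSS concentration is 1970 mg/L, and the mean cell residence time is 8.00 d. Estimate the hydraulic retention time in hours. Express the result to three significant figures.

From the SRT design equation V = Y Q (S₀−S) θ_c / [X (1 + k_d θ_c)] = 0.407 × 11.3 × (674 − 6.49) × 8.00 / [1970 × (1 + 0.0858 × 8.00)] = 2.46×10^4 / 3322 = 7.393 m³.
τ = V/Q = 7.393/11.3 = 0.6542 d, or 15.70 h.

τ ≈ 15.7 h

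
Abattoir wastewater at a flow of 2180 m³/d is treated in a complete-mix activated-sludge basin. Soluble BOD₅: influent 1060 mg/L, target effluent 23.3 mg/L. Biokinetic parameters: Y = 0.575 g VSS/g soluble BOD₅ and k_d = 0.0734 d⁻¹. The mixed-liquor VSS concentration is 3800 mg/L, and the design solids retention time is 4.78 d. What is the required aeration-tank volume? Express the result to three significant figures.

V ≈ 1210 m³

Rearranging the biomass balance for a CMAS with decay, V = Y·Q·ΔS·θ_c / [X·(1+k_d θ_c)] = 0.575 × 2180 × (1060 − 23.3) × 4.78 / [3800 × (1 + 0.0734 × 4.78)] = 6.21×10^6 / 5133 = 1210 m³.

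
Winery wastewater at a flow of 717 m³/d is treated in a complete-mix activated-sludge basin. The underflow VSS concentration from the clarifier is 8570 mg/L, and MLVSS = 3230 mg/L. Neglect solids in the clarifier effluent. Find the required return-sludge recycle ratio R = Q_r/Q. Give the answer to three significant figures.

R ≈ 0.605

Mass balance around the secondary clarifier (neglecting effluent solids): R = X / (X_r − X) = 3230 / (8570 − 3230) = 0.6049.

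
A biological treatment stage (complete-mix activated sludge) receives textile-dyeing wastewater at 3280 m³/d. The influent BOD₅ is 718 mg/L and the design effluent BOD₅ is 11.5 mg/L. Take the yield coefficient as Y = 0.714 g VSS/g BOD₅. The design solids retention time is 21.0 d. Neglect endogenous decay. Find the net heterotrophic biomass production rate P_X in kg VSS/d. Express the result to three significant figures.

With endogenous decay neglected, the observed yield equals the true yield: Y_obs = Y = 0.714 g VSS/g BOD₅.
ΔS = 718 − 11.5 = 706.5 mg/L, so the substrate removal rate is 3280 × 706.5/1000 = 2317 kg BOD₅/d.
Biomass produced: P_X = Y_obs·Q·ΔS = 0.7140 × 2317 ≈ 1655 kg VSS/d.

P_X ≈ 1650 kg VSS/d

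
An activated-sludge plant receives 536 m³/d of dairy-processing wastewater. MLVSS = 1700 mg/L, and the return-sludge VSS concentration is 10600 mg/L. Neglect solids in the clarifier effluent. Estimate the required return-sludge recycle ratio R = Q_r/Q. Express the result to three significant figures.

R ≈ 0.191

R = Q_r/Q = X/(X_r − X) = 1700 / (10600 − 1700) = 0.1910.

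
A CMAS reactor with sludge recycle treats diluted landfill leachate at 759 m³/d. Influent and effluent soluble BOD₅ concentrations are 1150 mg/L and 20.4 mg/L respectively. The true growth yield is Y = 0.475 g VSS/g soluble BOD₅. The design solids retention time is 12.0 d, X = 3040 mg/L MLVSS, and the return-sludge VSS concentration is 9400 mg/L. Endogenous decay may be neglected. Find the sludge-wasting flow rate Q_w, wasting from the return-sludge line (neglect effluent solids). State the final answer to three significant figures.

Q_w ≈ 43.3 m³/d

V·X = Y·Q·ΔS·θ_c gives V = 0.475 × 759 × (1150 − 20.4) × 12.0 / 3040 = 1608 m³.
Wasting from the return line (neglecting effluent solids): Q_w = V·X / (θ_c·X_r) = 1608 × 3040 / (12.0 × 9400) = 43.32 m³/d.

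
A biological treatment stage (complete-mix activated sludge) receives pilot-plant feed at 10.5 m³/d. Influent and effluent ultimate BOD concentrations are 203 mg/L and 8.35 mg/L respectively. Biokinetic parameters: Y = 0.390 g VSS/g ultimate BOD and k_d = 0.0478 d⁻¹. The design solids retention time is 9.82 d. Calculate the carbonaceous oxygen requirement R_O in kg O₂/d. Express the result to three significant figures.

Correct the yield for decay: Y_obs = Y/(1 + k_d θ_c) = 0.390 / (1 + 0.0478 × 9.82) = 0.390 / 1.469 = 0.2654.
ΔS = 203 − 8.35 = 194.7 mg/L, so the substrate removal rate is 10.5 × 194.7/1000 = 2.044 kg ultimate BOD/d.
Net sludge production P_X = 0.2654 × 2.044 = 0.5425 kg VSS/d.
R_O = Q·ΔS − 1.42 P_X = 2.044 − 0.7703 = 1.274 kg O₂/d.

R_O ≈ 1.27 kg O₂/d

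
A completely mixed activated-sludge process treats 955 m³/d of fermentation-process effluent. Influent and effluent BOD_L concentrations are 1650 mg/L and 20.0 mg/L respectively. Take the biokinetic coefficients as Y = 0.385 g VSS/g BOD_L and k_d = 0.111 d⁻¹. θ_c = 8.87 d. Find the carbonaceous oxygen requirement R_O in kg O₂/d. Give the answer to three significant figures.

Observed yield with endogenous decay: Y_obs = Y / (1 + k_d·θ_c) = 0.385 / (1 + 0.111 × 8.87) = 0.385 / 1.985 = 0.1940 g VSS/g BOD_L.
Mass of BOD_L removed per day: Q(S₀ − S) = 955 × 1630 g/m³ = 1557 kg/d.
Net sludge production P_X = 0.1940 × 1557 = 302.0 kg VSS/d.
R_O = Q·ΔS − 1.42 P_X = 1557 − 428.8 = 1128 kg O₂/d.

R_O ≈ 1130 kg O₂/d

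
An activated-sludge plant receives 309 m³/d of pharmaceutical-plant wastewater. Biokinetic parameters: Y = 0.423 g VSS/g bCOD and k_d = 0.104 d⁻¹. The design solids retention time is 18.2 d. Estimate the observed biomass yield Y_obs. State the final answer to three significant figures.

Y_obs ≈ 0.146 g VSS/g bCOD

The observed yield is Y_obs = Y/(1 + k_d·θ_c) = 0.423 / (1 + 0.104 × 18.2) = 0.423 / 2.893 = 0.1462 g VSS per g bCOD removed.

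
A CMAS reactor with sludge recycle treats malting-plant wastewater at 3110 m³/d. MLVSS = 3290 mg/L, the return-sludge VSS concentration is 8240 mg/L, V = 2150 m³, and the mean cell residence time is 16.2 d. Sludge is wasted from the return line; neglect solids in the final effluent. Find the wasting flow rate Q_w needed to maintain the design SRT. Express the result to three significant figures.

Q_w ≈ 53.0 m³/d

Wasting from the return line (neglecting effluent solids): Q_w = V·X / (θ_c·X_r) = 2150 × 3290 / (16.2 × 8240) = 52.99 m³/d.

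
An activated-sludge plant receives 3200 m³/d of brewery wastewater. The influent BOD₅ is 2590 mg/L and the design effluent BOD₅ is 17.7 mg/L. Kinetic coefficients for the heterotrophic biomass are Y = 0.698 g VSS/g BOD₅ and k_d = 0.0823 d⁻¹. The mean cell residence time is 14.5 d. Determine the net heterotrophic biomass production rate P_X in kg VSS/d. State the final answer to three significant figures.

Y_obs = Y / (1 + k_d θ_c) = 0.698 / (1 + 0.0823 × 14.5) = 0.698 / 2.193 = 0.3182.
Substrate removed = Q·(S₀ − S) = 3200 m³/d × (2590 − 17.7) g/m³ = 8.23×10^6 g/d = 8231 kg/d.
Biomass produced: P_X = Y_obs·Q·ΔS = 0.3182 × 8231 ≈ 2620 kg VSS/d.

P_X ≈ 2620 kg VSS/d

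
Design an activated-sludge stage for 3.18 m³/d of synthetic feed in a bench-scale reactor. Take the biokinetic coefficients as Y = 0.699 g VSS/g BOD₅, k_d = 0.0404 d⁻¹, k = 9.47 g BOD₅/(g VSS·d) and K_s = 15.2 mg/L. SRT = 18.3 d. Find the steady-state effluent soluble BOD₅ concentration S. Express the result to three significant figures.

S ≈ 0.221 mg/L

For a completely mixed reactor with recycle the Lawrence–McCarty relation gives S = K_s·(1 + k_d·θ_c) / [θ_c·(Y·k − k_d) − 1] = 15.2 × (1 + 0.0404 × 18.3) / [18.3 × (0.699 × 9.47 − 0.0404) − 1] = 26.44 / 119.4 = 0.2214 mg/L.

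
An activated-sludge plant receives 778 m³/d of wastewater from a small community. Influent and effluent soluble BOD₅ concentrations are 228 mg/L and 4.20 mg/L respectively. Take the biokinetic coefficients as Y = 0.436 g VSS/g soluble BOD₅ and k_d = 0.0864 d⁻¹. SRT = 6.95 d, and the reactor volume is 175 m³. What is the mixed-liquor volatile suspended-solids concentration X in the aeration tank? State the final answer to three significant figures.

X ≈ 1880 mg/L

From V·X·(1 + k_d·θ_c) = Y·Q·(S₀ − S)·θ_c: X = 0.436 × 778 × (228 − 4.20) × 6.95 / [175 × (1 + 0.0864 × 6.95)] = 1884 mg/L.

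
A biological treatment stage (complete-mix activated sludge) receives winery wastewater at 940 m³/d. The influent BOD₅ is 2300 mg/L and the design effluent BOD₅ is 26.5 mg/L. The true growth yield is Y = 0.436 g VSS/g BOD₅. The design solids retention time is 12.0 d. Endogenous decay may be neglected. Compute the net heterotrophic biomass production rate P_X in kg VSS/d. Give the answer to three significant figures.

Since k_d ≈ 0, Y_obs = Y = 0.436 g VSS/g BOD₅.
Substrate removed = Q·(S₀ − S) = 940 m³/d × (2300 − 26.5) g/m³ = 2.14×10^6 g/d = 2137 kg/d.
So the net sludge growth is P_X = 0.4360 × 2137 = 931.8 kg VSS/d.

P_X ≈ 932 kg VSS/d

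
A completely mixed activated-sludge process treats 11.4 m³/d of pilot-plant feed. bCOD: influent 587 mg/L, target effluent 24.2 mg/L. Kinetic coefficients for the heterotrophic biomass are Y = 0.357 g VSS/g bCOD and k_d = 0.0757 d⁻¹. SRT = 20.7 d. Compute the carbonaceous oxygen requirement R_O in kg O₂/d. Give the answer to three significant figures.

R_O ≈ 5.15 kg O₂/d

Y_obs = Y / (1 + k_d θ_c) = 0.357 / (1 + 0.0757 × 20.7) = 0.357 / 2.567 = 0.1391.
Q·(S₀ − S) = 11.4 × (587 − 24.2) × 10⁻³ = 6.416 kg/d removed.
Net sludge production P_X = 0.1391 × 6.416 = 0.8923 kg VSS/d.
R_O = Q·ΔS − 1.42 P_X = 6.416 − 1.267 = 5.149 kg O₂/d.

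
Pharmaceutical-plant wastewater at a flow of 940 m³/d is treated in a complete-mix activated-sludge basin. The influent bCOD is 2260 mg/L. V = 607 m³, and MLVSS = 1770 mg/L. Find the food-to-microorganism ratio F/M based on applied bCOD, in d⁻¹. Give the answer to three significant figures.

Food-to-microorganism ratio F/M = Q S₀ / (V X) = 940 × 2260 / (607.0 × 1770) = 1.977 d⁻¹.

F/M ≈ 1.98 d⁻¹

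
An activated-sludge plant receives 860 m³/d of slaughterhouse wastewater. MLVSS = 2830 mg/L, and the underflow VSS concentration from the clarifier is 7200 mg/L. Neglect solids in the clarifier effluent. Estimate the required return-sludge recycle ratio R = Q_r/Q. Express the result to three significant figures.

Solids balance on the clarifier gives (1+R)X = R·X_r, so R = X/(X_r − X) = 2830 / (7200 − 2830) = 0.6476.

R ≈ 0.648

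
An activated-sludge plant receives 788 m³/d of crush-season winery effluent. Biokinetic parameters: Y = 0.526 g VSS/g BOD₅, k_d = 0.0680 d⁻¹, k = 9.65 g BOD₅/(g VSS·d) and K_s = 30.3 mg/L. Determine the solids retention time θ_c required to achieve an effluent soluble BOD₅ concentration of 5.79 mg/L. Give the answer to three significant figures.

θ_c ≈ 1.34 d

From 1/θ_c = Y·k·S/(K_s + S) − k_d: Y·k·S/(K_s+S) = 0.526 × 9.65 × 5.79 / (30.3 + 5.79) = 0.8143 d⁻¹.
θ_c = 1/(μ − k_d) = 1/(0.8143 − 0.0680) = 1/0.7463 = 1.340 d.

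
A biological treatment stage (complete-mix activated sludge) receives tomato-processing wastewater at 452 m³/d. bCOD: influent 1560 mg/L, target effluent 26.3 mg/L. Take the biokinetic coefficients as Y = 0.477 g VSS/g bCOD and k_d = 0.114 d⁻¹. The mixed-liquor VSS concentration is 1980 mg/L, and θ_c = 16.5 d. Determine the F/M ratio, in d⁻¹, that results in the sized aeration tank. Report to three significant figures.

Rearranging the biomass balance for a CMAS with decay, V = Y·Q·ΔS·θ_c / [X·(1+k_d θ_c)] = 0.477 × 452 × (1560 − 26.3) × 16.5 / [1980 × (1 + 0.114 × 16.5)] = 5.46×10^6 / 5704 = 956.5 m³.
Food-to-microorganism ratio F/M = Q S₀ / (V X) = 452 × 1560 / (956.5 × 1980) = 0.3723 d⁻¹.

F/M ≈ 0.372 d⁻¹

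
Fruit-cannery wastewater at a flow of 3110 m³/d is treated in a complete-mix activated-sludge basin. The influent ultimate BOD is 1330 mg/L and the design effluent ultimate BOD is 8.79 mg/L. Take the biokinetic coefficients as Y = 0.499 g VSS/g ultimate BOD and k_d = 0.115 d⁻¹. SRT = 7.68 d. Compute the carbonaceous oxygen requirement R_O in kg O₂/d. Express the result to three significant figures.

R_O ≈ 2560 kg O₂/d

Y_obs = Y / (1 + k_d θ_c) = 0.499 / (1 + 0.115 × 7.68) = 0.499 / 1.883 = 0.2650.
Q·(S₀ − S) = 3110 × (1330 − 8.79) × 10⁻³ = 4109 kg/d removed.
Net sludge production P_X = 0.2650 × 4109 = 1089 kg VSS/d.
R_O = Q·ΔS − 1.42 P_X = 4109 − 1546 = 2563 kg O₂/d.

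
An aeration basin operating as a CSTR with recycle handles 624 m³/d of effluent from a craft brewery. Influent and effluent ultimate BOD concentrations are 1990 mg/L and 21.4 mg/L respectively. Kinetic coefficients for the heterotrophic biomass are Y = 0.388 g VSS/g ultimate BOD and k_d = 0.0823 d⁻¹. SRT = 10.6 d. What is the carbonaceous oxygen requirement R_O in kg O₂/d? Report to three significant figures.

Correct the yield for decay: Y_obs = Y/(1 + k_d θ_c) = 0.388 / (1 + 0.0823 × 10.6) = 0.388 / 1.872 = 0.2072.
Q·(S₀ − S) = 624 × (1990 − 21.4) × 10⁻³ = 1228 kg/d removed.
P_X = Y_obs·Q·(S₀ − S) = 0.2072 × 1228 = 254.6 kg VSS/d.
Carbonaceous O₂ demand = substrate oxidised − cell-mass equivalent = 1228 − 1.42 × 254.6 = 866.9 kg O₂/d.

R_O ≈ 867 kg O₂/d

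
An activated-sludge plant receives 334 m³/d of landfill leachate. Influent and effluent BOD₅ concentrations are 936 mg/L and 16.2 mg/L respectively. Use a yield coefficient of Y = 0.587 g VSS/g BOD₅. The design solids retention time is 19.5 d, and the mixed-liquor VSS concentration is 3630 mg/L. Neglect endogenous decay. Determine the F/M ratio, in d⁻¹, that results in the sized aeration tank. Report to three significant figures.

F/M ≈ 0.0889 d⁻¹

V·X = Y·Q·ΔS·θ_c gives V = 0.587 × 334 × (936 − 16.2) × 19.5 / 3630 = 968.7 m³.
Food-to-microorganism ratio F/M = Q S₀ / (V X) = 334 × 936 / (968.7 × 3630) = 0.08890 d⁻¹.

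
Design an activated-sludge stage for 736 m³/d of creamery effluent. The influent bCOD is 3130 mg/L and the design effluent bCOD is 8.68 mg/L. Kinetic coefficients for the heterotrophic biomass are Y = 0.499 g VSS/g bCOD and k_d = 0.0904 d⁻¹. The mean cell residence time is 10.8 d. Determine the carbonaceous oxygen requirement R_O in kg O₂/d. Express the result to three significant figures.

The observed yield is Y_obs = Y/(1 + k_d·θ_c) = 0.499 / (1 + 0.0904 × 10.8) = 0.499 / 1.976 = 0.2525 g VSS per g bCOD removed.
Q·(S₀ − S) = 736 × (3130 − 8.68) × 10⁻³ = 2297 kg/d removed.
Net sludge production P_X = 0.2525 × 2297 = 580.0 kg VSS/d.
R_O = Q·ΔS − 1.42 P_X = 2297 − 823.7 = 1474 kg O₂/d.

R_O ≈ 1470 kg O₂/d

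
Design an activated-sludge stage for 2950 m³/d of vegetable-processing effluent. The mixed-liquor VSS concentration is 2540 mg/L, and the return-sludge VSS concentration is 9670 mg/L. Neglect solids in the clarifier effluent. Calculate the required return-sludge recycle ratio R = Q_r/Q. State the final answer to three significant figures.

R ≈ 0.356

Solids balance on the clarifier gives (1+R)X = R·X_r, so R = X/(X_r − X) = 2540 / (9670 − 2540) = 0.3562.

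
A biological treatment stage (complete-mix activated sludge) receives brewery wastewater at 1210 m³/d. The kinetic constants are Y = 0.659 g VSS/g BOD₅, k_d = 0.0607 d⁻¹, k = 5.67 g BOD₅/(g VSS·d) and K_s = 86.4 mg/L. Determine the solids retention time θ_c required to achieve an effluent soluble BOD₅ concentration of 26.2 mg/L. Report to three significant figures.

Specific growth rate at S = 26.2 mg/L: μ = YkS/(K_s+S) = 0.659·5.67·26.2/(86.4+26.2) = 0.8694 d⁻¹.
Then 1/θ_c = μ − k_d = 0.8694 − 0.0607 = 0.8087 d⁻¹, giving θ_c = 1.237 d.

θ_c ≈ 1.24 d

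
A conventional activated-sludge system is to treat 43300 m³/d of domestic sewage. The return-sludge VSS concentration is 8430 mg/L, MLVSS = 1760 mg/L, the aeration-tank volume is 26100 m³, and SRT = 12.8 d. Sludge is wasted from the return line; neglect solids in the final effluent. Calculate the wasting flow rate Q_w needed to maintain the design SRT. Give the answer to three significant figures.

Q_w = (V·X)/(θ_c X_r) = 26100 × 1760 / (12.8 × 8430) = 425.7 m³/d.

Q_w ≈ 426 m³/d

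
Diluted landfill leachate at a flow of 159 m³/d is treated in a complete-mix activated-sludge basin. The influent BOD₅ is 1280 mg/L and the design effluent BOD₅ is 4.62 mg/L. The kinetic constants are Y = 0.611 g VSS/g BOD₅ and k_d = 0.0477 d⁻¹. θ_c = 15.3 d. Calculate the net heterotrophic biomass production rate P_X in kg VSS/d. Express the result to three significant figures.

Y_obs = Y / (1 + k_d θ_c) = 0.611 / (1 + 0.0477 × 15.3) = 0.611 / 1.730 = 0.3532.
Substrate removed = Q·(S₀ − S) = 159 m³/d × (1280 − 4.62) g/m³ = 2.03×10^5 g/d = 202.8 kg/d.
P_X = Y_obs · Q(S₀ − S) = 0.3532 × 202.8 = 71.63 kg VSS/d.

P_X ≈ 71.6 kg VSS/d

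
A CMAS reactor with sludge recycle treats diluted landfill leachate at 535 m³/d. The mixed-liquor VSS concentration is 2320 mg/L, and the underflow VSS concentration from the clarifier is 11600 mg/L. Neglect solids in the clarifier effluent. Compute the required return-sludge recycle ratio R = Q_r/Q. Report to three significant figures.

R ≈ 0.250

Mass balance around the secondary clarifier (neglecting effluent solids): R = X / (X_r − X) = 2320 / (11600 − 2320) = 0.2500.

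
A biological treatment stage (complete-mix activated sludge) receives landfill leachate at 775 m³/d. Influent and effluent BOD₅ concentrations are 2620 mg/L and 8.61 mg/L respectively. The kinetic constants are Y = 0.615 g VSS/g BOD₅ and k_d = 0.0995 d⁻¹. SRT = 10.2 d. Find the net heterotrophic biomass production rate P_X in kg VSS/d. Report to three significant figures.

Observed yield with endogenous decay: Y_obs = Y / (1 + k_d·θ_c) = 0.615 / (1 + 0.0995 × 10.2) = 0.615 / 2.015 = 0.3052 g VSS/g BOD₅.
Q·(S₀ − S) = 775 × (2620 − 8.61) × 10⁻³ = 2024 kg/d removed.
P_X = Y_obs · Q(S₀ − S) = 0.3052 × 2024 = 617.7 kg VSS/d.

P_X ≈ 618 kg VSS/d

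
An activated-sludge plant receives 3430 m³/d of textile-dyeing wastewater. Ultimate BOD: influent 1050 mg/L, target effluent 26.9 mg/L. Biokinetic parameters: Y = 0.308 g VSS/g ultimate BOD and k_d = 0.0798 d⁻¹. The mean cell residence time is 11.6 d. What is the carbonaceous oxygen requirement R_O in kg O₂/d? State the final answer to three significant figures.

R_O ≈ 2710 kg O₂/d

Correct the yield for decay: Y_obs = Y/(1 + k_d θ_c) = 0.308 / (1 + 0.0798 × 11.6) = 0.308 / 1.926 = 0.1599.
ΔS = 1050 − 26.9 = 1023 mg/L, so the substrate removal rate is 3430 × 1023/1000 = 3509 kg ultimate BOD/d.
Biomass synthesised: P_X = Y_obs × 3509 = 561.3 kg VSS/d.
R_O = Q·(S₀ − S) − 1.42·P_X = 3509 − 1.42 × 561.3 = 2712 kg O₂/d.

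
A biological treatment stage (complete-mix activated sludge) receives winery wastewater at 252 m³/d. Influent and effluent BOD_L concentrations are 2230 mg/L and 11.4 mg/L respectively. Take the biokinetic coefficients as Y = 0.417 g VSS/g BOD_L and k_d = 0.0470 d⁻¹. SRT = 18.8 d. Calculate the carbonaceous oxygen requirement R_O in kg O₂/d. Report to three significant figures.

Y_obs = Y / (1 + k_d θ_c) = 0.417 / (1 + 0.0470 × 18.8) = 0.417 / 1.884 = 0.2214.
Mass of BOD_L removed per day: Q(S₀ − S) = 252 × 2219 g/m³ = 559.1 kg/d.
Biomass synthesised: P_X = Y_obs × 559.1 = 123.8 kg VSS/d.
Carbonaceous O₂ demand = substrate oxidised − cell-mass equivalent = 559.1 − 1.42 × 123.8 = 383.3 kg O₂/d.

R_O ≈ 383 kg O₂/d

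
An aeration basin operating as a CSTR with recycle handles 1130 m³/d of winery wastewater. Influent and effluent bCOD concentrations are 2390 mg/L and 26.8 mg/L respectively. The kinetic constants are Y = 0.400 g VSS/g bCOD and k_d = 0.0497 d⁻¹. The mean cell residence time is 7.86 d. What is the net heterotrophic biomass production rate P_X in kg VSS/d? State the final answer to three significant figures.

Observed yield with endogenous decay: Y_obs = Y / (1 + k_d·θ_c) = 0.400 / (1 + 0.0497 × 7.86) = 0.400 / 1.391 = 0.2876 g VSS/g bCOD.
Q·(S₀ − S) = 1130 × (2390 − 26.8) × 10⁻³ = 2670 kg/d removed.
Net biomass production P_X = Y_obs × Q·(S₀ − S) = 0.2876 × 2670 = 768.1 kg VSS/d.

P_X ≈ 768 kg VSS/d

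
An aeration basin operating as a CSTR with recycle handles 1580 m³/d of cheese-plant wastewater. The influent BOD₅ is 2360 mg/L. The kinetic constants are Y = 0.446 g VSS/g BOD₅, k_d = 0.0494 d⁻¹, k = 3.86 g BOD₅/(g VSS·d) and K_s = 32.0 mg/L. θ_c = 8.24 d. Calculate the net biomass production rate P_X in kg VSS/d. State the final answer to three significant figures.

P_X ≈ 1180 kg VSS/d

From the Monod/SRT balance for a CMAS, S = K_s·(1+k_d θ_c)/[θ_c·(Y k − k_d) − 1] = 32.0 × (1 + 0.0494 × 8.24) / [8.24 × (0.446 × 3.86 − 0.0494) − 1] = 45.03 / 12.78 = 3.524 mg/L.
Observed yield with endogenous decay: Y_obs = Y / (1 + k_d·θ_c) = 0.446 / (1 + 0.0494 × 8.24) = 0.446 / 1.407 = 0.3170 g VSS/g BOD₅.
Substrate removed = Q·(S₀ − S) = 1580 m³/d × (2360 − 3.52) g/m³ = 3.72×10^6 g/d = 3723 kg/d.
Net biomass production P_X = Y_obs × Q·(S₀ − S) = 0.3170 × 3723 = 1180 kg VSS/d.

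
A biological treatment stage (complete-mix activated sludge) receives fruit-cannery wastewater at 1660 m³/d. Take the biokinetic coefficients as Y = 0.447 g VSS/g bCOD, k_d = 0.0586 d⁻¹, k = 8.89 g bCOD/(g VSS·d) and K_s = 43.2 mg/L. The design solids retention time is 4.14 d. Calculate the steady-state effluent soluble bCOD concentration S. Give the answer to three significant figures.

S ≈ 3.53 mg/L

For a completely mixed reactor with recycle the Lawrence–McCarty relation gives S = K_s·(1 + k_d·θ_c) / [θ_c·(Y·k − k_d) − 1] = 43.2 × (1 + 0.0586 × 4.14) / [4.14 × (0.447 × 8.89 − 0.0586) − 1] = 53.68 / 15.21 = 3.530 mg/L.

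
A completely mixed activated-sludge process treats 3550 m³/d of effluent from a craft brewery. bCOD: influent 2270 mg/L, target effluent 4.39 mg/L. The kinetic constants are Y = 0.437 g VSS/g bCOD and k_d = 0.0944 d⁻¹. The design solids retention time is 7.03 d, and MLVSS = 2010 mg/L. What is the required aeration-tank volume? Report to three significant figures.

V ≈ 7390 m³

From the SRT design equation V = Y Q (S₀−S) θ_c / [X (1 + k_d θ_c)] = 0.437 × 3550 × (2270 − 4.39) × 7.03 / [2010 × (1 + 0.0944 × 7.03)] = 2.47×10^7 / 3344 = 7389 m³.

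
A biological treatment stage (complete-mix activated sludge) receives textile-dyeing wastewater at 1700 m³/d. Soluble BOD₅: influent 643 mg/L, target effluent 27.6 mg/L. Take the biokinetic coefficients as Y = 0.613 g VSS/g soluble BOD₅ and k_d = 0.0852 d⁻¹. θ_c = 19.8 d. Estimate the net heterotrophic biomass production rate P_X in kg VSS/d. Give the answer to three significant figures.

The observed yield is Y_obs = Y/(1 + k_d·θ_c) = 0.613 / (1 + 0.0852 × 19.8) = 0.613 / 2.687 = 0.2281 g VSS per g soluble BOD₅ removed.
Mass of soluble BOD₅ removed per day: Q(S₀ − S) = 1700 × 615.4 g/m³ = 1046 kg/d.
P_X = Y_obs · Q(S₀ − S) = 0.2281 × 1046 = 238.7 kg VSS/d.

P_X ≈ 239 kg VSS/d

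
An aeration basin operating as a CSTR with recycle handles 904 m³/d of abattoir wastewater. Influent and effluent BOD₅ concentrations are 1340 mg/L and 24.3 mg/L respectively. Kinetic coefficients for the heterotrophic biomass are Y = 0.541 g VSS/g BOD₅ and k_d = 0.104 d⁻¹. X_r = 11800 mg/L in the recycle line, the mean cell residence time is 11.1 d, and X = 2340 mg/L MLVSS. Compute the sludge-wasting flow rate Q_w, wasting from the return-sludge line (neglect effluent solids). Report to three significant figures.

Rearranging the biomass balance for a CMAS with decay, V = Y·Q·ΔS·θ_c / [X·(1+k_d θ_c)] = 0.541 × 904 × (1340 − 24.3) × 11.1 / [2340 × (1 + 0.104 × 11.1)] = 7.14×10^6 / 5041 = 1417 m³.
Q_w = (V·X)/(θ_c X_r) = 1417 × 2340 / (11.1 × 11800) = 25.31 m³/d.

Q_w ≈ 25.3 m³/d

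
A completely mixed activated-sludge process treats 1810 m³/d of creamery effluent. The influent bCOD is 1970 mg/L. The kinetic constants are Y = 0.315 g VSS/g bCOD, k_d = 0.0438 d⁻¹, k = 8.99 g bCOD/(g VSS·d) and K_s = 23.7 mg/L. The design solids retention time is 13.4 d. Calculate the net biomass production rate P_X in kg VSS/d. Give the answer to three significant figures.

P_X ≈ 707 kg VSS/d

For a completely mixed reactor with recycle the Lawrence–McCarty relation gives S = K_s·(1 + k_d·θ_c) / [θ_c·(Y·k − k_d) − 1] = 23.7 × (1 + 0.0438 × 13.4) / [13.4 × (0.315 × 8.99 − 0.0438) − 1] = 37.61 / 36.36 = 1.034 mg/L.
Observed yield with endogenous decay: Y_obs = Y / (1 + k_d·θ_c) = 0.315 / (1 + 0.0438 × 13.4) = 0.315 / 1.587 = 0.1985 g VSS/g bCOD.
Q·(S₀ − S) = 1810 × (1970 − 1.03) × 10⁻³ = 3564 kg/d removed.
Net biomass production P_X = Y_obs × Q·(S₀ − S) = 0.1985 × 3564 = 707.4 kg VSS/d.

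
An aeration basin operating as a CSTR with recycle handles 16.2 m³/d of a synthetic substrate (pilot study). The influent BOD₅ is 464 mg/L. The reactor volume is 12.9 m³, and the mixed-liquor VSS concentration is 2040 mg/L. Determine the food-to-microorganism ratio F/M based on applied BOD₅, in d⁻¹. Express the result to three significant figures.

F/M = applied load / biomass = Q·S₀/(V·X) = 16.2 × 464 / (12.90 × 2040) = 0.2856 d⁻¹.

F/M ≈ 0.286 d⁻¹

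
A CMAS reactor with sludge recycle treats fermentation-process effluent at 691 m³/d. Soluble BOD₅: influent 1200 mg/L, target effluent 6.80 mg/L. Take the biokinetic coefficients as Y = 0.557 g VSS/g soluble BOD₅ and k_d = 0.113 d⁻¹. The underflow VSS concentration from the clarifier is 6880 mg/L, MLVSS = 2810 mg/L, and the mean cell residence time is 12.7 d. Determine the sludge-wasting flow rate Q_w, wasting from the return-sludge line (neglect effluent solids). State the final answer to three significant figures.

Q_w ≈ 27.4 m³/d

From the SRT design equation V = Y Q (S₀−S) θ_c / [X (1 + k_d θ_c)] = 0.557 × 691 × (1200 − 6.80) × 12.7 / [2810 × (1 + 0.113 × 12.7)] = 5.83×10^6 / 6843 = 852.4 m³.
θ_c = V·X/(Q_w·X_r) when wasting from the recycle, so Q_w = V·X/(θ_c·X_r) = 852.4 × 2810 / (12.7 × 6880) = 27.41 m³/d.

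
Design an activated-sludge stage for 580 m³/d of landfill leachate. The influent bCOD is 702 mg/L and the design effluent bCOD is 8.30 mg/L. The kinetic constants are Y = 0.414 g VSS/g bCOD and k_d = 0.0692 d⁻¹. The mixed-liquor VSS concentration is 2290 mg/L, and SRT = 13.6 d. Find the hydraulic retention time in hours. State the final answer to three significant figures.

Rearranging the biomass balance for a CMAS with decay, V = Y·Q·ΔS·θ_c / [X·(1+k_d θ_c)] = 0.414 × 580 × (702 − 8.30) × 13.6 / [2290 × (1 + 0.0692 × 13.6)] = 2.27×10^6 / 4445 = 509.6 m³.
τ = V/Q = 509.6/580 = 0.8787 d, or 21.09 h.

τ ≈ 21.1 h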